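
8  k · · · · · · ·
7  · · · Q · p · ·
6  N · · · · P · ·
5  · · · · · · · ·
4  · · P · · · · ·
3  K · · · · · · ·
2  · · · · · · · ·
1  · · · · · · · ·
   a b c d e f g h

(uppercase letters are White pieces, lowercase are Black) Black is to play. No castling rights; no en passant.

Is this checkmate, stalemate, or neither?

Black to move; black king on a8.
In check: no.
King squares — a7: attacked by Qd7; b7: attacked by Qd7; b8: attacked by Na6.
Legal moves for Black: none.
Not in check and no legal moves → stalemate.

stalemate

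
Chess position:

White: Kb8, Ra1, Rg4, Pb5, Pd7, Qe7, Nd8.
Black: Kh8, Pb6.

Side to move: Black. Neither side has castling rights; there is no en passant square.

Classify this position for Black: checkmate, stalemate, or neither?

Black to move; black king on h8.
In check: no.
King squares — g7: attacked by Rg4; h7: attacked by Qe7; g8: attacked by Rg4.
Legal moves for Black: none.
Not in check and no legal moves → stalemate.

stalemate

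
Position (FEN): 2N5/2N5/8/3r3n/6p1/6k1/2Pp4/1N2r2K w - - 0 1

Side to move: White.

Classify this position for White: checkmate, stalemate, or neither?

White to move; white king on h1.
In check: yes, from the black rook on e1.
King squares — g1: attacked by Re1; g2: attacked by Kg3; h2: attacked by Kg3.
Legal moves for White: none.
In check with no legal moves → checkmate.

checkmate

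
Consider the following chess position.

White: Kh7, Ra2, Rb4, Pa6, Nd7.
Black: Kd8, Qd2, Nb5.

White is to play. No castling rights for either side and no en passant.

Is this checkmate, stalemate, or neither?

neither

White to move; white king on h7.
In check: no.
Legal moves for White include: Kh8, Kg8, Kg7, Kg6, Nf8, Nb8, Nf6, Nb6, Ne5, Nc5, Rxb5, Rh4, Rg4, Rf4, Re4, Rd4, Rc4, Rba4, ... (list truncated; more exist).
White has legal moves and is not in check → neither.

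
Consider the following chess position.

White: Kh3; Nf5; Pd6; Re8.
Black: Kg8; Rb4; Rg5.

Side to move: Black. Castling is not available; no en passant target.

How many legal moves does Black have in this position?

Black to move; king on g8.
In check: yes, from the white rook on e8.
Legal moves: Kh7, Kf7.
Count: 2.

2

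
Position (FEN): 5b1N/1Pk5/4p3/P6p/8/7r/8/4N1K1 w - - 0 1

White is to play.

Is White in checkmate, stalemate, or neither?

White to move; white king on g1.
In check: no.
Legal moves for White: Nf7, Ng6, Kg2, Kf2, Kf1, Nf3, Nd3, Ng2, Nc2, b8=Q+, b8=R, b8=B+, b8=N, a6.
White has 14 legal moves and is not in check → neither.

neither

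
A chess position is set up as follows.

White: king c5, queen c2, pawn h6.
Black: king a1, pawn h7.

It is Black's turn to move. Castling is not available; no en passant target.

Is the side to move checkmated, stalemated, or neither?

stalemate

Black to move; black king on a1.
In check: no.
King squares — b1: attacked by Qc2; a2: attacked by Qc2; b2: attacked by Qc2.
Legal moves for Black: none.
Not in check and no legal moves → stalemate.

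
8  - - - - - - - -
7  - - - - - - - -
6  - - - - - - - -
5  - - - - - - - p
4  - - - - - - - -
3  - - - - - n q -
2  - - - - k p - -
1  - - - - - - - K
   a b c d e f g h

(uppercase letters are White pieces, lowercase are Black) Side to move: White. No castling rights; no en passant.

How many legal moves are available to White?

0

White to move; king on h1.
In check: no.
Legal moves: none.
Count: 0.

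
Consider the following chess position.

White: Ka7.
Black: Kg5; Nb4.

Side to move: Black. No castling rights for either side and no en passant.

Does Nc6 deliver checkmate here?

After Nc6: white king on a7; in check: yes, from the black knight on c6.
White has 4 legal replies: Ka8, Kb7, Kb6, Ka6.
In check but a legal move exists → not checkmate.

no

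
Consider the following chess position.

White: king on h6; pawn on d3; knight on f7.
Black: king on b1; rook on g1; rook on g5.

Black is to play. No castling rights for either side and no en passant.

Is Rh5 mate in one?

After Rh5: white king on h6; in check: yes, from the black rook on h5.
White has 1 legal reply: Kxh5.
In check but a legal move exists → not checkmate.

no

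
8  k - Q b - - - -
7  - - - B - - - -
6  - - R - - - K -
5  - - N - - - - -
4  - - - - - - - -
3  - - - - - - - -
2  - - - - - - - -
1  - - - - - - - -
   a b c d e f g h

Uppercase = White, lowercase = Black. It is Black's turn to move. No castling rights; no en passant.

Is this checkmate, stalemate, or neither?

neither

Black to move; black king on a8.
In check: yes, from the white queen on c8.
Legal moves for Black: Ka7.
Black is in check but has 1 legal move → neither.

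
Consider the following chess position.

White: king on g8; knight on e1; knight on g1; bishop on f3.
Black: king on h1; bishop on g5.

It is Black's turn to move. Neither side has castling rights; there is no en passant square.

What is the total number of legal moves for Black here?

2

Black to move; king on h1.
In check: yes, from the white bishop on f3.
Legal moves: Kh2, Kxg1.
Count: 2.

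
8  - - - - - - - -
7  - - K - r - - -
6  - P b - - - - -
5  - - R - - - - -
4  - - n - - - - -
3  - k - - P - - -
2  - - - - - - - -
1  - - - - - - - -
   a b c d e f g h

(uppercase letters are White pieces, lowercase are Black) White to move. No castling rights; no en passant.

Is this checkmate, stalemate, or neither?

White to move; white king on c7.
In check: yes, from the black rook on e7.
King squares — b6: own pawn; c6: available; d6: attacked by Nc4; b7: attacked by Bc6; d7: attacked by Bc6; b8: available; c8: available; d8: available.
Legal moves for White: Kd8, Kc8, Kb8, Kxc6.
White is in check but has 4 legal moves → neither.

neither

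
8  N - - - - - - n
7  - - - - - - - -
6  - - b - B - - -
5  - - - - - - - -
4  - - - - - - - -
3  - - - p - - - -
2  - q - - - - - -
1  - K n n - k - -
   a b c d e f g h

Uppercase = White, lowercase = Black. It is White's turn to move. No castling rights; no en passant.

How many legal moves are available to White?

White to move; king on b1.
In check: yes, from the black queen on b2.
Legal moves: none.
Count: 0.

0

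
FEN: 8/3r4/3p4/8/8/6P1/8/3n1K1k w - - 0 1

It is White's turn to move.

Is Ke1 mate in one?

no

After Ke1: black king on h1; in check: no.
Black is not in check, so this cannot be checkmate.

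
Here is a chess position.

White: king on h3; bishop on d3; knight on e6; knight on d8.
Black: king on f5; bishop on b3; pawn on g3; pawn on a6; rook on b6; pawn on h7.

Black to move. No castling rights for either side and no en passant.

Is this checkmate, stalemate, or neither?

neither

Black to move; black king on f5.
In check: yes, from the white bishop on d3.
King squares — e4: attacked by Bd3; f4: attacked by Ne6; g4: attacked by Kh3; e5: available; g5: attacked by Ne6; e6: attacked by Nd8; f6: available; g6: attacked by Bd3.
Legal moves for Black: Kf6, Ke5.
Black is in check but has 2 legal moves → neither.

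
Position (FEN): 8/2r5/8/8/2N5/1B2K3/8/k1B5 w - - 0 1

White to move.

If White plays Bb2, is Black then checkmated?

After Bb2: black king on a1; in check: yes, from the white bishop on b2.
Black has 1 legal reply: Kb1.
In check but a legal move exists → not checkmate.

no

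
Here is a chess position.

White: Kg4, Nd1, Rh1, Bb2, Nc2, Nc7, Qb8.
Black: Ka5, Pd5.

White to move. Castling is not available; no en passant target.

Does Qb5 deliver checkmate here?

After Qb5: black king on a5; in check: yes, from the white queen on b5.
King squares — a4: attacked by Qb5; b4: attacked by Nc2; b5: attacked by Nc7; a6: attacked by Qb5; b6: attacked by Qb5.
Black has no legal moves → checkmate.

yes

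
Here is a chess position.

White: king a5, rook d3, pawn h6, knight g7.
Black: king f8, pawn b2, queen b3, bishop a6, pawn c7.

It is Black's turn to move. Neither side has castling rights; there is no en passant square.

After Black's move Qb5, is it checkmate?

yes

After Qb5: white king on a5; in check: yes, from the black queen on b5.
King squares — a4: attacked by Qb5; b4: attacked by Qb5; b5: attacked by Ba6; a6: attacked by Qb5; b6: attacked by Qb5.
White has no legal moves → checkmate.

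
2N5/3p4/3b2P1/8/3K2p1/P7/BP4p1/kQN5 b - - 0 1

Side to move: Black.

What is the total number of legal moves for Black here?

0

Black to move; king on a1.
In check: yes, from the white queen on b1.
Legal moves: none.
Count: 0.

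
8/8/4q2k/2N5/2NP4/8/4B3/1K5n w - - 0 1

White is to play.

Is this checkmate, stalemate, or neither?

White to move; white king on b1.
In check: no.
Legal moves for White include: Nd7, Nb7, Nxe6, Na6, Ne4, Na4, Nd3, Nb3, Nd6, Nb6, Ne5, Na5, Ne3, Na3, Nd2, Nb2, Bh5, Bg4, ... (list truncated; more exist).
White has legal moves and is not in check → neither.

neither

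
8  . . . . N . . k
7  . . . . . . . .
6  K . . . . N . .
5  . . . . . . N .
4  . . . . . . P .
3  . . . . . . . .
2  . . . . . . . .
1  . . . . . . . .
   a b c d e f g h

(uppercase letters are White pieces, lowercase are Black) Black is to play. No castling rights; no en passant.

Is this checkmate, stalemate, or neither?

Black to move; black king on h8.
In check: no.
King squares — g7: attacked by Ne8; h7: attacked by Ng5; g8: attacked by Nf6.
Legal moves for Black: none.
Not in check and no legal moves → stalemate.

stalemate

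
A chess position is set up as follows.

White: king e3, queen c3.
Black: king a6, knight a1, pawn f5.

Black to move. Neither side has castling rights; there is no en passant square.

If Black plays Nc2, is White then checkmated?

no

After Nc2: white king on e3; in check: yes, from the black knight on c2.
White has 7 legal replies: Kf4, Kf3, Kd3, Kf2, Ke2, Kd2, Qxc2.
In check but a legal move exists → not checkmate.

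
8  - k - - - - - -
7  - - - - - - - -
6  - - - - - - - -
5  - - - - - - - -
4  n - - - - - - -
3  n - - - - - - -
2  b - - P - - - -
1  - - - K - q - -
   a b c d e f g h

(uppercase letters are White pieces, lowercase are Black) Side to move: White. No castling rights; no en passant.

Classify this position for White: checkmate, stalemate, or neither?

White to move; white king on d1.
In check: yes, from the black queen on f1.
King squares — c1: attacked by Qf1; e1: attacked by Qf1; c2: attacked by Na3; d2: own pawn; e2: attacked by Qf1.
Legal moves for White: none.
In check with no legal moves → checkmate.

checkmate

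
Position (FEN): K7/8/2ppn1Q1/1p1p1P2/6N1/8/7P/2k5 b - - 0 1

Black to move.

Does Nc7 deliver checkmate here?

no

After Nc7: white king on a8; in check: yes, from the black knight on c7.
White has 3 legal replies: Kb8, Kb7, Ka7.
In check but a legal move exists → not checkmate.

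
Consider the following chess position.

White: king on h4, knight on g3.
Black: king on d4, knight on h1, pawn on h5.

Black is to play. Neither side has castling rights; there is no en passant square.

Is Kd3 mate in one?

no

After Kd3: white king on h4; in check: no.
White is not in check, so this cannot be checkmate.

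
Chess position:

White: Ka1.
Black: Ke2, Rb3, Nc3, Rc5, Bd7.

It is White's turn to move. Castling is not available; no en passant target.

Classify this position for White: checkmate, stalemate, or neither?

White to move; white king on a1.
In check: no.
King squares — b1: attacked by Rb3; a2: attacked by Nc3; b2: attacked by Rb3.
Legal moves for White: none.
Not in check and no legal moves → stalemate.

stalemate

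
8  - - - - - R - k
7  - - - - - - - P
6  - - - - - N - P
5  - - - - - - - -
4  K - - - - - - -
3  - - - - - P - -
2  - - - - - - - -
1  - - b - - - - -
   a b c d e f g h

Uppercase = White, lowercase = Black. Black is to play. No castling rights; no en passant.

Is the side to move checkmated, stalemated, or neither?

checkmate

Black to move; black king on h8.
In check: yes, from the white rook on f8.
King squares — g7: attacked by Ph6; h7: attacked by Nf6; g8: attacked by Nf6.
Legal moves for Black: none.
In check with no legal moves → checkmate.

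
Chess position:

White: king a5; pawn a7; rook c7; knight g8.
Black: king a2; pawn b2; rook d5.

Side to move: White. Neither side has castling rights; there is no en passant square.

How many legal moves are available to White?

White to move; king on a5.
In check: yes, from the black rook on d5.
Legal moves: Kb6, Ka6, Kb4, Ka4, Rc5.
Count: 5.

5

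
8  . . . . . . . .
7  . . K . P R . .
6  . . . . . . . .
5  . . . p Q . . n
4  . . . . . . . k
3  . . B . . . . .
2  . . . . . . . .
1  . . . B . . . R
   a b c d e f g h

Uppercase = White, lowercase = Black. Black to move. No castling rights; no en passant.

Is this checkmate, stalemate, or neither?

checkmate

Black to move; black king on h4.
In check: yes, from the white rook on h1.
King squares — g3: attacked by Qe5; h3: attacked by Rh1; g4: attacked by Bd1; g5: attacked by Qe5; h5: own knight.
Legal moves for Black: none.
In check with no legal moves → checkmate.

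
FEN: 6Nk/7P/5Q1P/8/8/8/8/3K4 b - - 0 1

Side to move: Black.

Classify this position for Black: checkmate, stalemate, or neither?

Black to move; black king on h8.
In check: yes, from the white queen on f6.
King squares — g7: attacked by Qf6; h7: available; g8: attacked by Ph7.
Legal moves for Black: Kxh7.
Black is in check but has 1 legal move → neither.

neither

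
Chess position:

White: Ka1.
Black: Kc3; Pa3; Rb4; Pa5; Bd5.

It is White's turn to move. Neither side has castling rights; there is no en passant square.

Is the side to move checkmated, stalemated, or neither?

White to move; white king on a1.
In check: no.
King squares — b1: attacked by Rb4; a2: attacked by Bd5; b2: attacked by Pa3.
Legal moves for White: none.
Not in check and no legal moves → stalemate.

stalemate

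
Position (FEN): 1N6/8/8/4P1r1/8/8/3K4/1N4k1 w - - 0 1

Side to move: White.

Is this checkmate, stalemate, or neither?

White to move; white king on d2.
In check: no.
Legal moves for White: Nd7, Nc6, Na6, Ke3, Kd3, Kc3, Ke2, Kc2, Ke1, Kd1, Kc1, Nc3, Na3, e6.
White has 14 legal moves and is not in check → neither.

neither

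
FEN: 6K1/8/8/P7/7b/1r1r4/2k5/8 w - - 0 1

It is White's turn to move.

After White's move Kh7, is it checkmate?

no

After Kh7: black king on c2; in check: no.
Black is not in check, so this cannot be checkmate.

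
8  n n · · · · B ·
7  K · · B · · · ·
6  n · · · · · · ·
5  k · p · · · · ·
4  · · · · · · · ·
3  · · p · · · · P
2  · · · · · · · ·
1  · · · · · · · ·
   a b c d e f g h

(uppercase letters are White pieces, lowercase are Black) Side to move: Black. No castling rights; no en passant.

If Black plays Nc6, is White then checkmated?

no

After Nc6: white king on a7; in check: yes, from the black knight on c6.
White has 3 legal replies: Kxa8, Kb7, Bxc6.
In check but a legal move exists → not checkmate.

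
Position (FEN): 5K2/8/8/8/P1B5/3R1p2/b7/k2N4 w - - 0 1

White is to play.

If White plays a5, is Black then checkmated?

no

After a5: black king on a1; in check: no.
Black is not in check, so this cannot be checkmate.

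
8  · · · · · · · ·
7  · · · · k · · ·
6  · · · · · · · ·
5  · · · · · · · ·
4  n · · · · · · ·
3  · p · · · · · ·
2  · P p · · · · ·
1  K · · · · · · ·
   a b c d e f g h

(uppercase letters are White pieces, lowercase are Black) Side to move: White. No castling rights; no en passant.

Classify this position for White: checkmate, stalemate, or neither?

stalemate

White to move; white king on a1.
In check: no.
King squares — b1: attacked by Pc2; a2: attacked by Pb3; b2: own pawn.
Legal moves for White: none.
Not in check and no legal moves → stalemate.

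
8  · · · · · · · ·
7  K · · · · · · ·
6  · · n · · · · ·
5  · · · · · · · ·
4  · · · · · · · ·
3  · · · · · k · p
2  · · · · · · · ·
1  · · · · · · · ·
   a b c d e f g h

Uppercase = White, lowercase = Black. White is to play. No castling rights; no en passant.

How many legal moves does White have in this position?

White to move; king on a7.
In check: yes, from the black knight on c6.
Legal moves: Ka8, Kb7, Kb6, Ka6.
Count: 4.

4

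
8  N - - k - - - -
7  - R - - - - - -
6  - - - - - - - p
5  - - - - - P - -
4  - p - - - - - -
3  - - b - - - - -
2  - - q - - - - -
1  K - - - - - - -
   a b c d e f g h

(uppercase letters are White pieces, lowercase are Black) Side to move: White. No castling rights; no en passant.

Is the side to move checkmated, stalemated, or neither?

checkmate

White to move; white king on a1.
In check: yes, from the black bishop on c3.
King squares — b1: attacked by Qc2; a2: attacked by Qc2; b2: attacked by Qc2.
Legal moves for White: none.
In check with no legal moves → checkmate.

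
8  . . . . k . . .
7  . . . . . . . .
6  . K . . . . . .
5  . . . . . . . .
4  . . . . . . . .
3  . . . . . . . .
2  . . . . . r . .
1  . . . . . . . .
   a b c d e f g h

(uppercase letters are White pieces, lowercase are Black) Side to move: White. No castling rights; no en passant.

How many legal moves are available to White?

White to move; king on b6.
In check: no.
Legal moves: Kc7, Kb7, Ka7, Kc6, Ka6, Kc5, Kb5, Ka5.
Count: 8.

8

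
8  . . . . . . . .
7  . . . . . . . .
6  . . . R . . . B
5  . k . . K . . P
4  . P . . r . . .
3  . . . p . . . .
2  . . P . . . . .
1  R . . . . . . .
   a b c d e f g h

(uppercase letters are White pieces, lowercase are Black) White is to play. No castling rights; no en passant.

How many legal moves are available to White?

4

White to move; king on e5.
In check: yes, from the black rook on e4.
Legal moves: Kf6, Kf5, Kd5, Kxe4.
Count: 4.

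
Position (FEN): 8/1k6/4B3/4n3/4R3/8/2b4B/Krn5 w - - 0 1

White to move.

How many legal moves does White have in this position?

White to move; king on a1.
In check: yes, from the black rook on b1.
Legal moves: none.
Count: 0.

0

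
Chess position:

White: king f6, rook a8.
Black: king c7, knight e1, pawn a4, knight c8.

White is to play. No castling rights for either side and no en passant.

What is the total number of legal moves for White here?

White to move; king on f6.
In check: no.
Legal moves: Rxc8+, Rb8, Ra7+, Ra6, Ra5, Rxa4, Kg7, Kf7, Kg6, Ke6, Kg5, Kf5, Ke5.
Count: 13.

13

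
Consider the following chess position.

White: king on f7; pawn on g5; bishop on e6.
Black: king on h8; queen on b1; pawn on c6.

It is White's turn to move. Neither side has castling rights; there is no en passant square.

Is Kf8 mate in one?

no

After Kf8: black king on h8; in check: no.
Black is not in check, so this cannot be checkmate.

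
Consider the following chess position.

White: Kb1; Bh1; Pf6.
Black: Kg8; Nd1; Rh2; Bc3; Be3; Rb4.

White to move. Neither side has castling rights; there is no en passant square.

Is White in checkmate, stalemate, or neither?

White to move; white king on b1.
In check: yes, from the black rook on b4.
King squares — a1: attacked by Bc3; c1: attacked by Be3; a2: attacked by Rh2; b2: attacked by Nd1; c2: attacked by Rh2.
Legal moves for White: none.
In check with no legal moves → checkmate.

checkmate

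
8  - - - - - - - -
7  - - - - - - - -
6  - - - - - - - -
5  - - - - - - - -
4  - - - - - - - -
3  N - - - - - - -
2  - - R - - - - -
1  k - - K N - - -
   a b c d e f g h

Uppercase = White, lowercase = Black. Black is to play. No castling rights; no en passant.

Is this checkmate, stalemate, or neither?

stalemate

Black to move; black king on a1.
In check: no.
King squares — b1: attacked by Na3; a2: attacked by Rc2; b2: attacked by Rc2.
Legal moves for Black: none.
Not in check and no legal moves → stalemate.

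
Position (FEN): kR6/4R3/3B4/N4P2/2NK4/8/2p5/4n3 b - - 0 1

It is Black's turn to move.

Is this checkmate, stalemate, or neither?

Black to move; black king on a8.
In check: yes, from the white rook on b8.
King squares — a7: attacked by Re7; b7: attacked by Na5; b8: attacked by Bd6.
Legal moves for Black: none.
In check with no legal moves → checkmate.

checkmate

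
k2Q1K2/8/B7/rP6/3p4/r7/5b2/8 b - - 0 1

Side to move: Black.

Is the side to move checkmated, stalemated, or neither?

Black to move; black king on a8.
In check: yes, from the white queen on d8.
King squares — a7: available; b7: attacked by Ba6; b8: attacked by Qd8.
Legal moves for Black: Ka7.
Black is in check but has 1 legal move → neither.

neither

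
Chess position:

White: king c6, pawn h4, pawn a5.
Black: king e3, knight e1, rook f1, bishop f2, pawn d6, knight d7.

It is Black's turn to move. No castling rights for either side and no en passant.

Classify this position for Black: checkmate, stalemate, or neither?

neither

Black to move; black king on e3.
In check: no.
Legal moves for Black include: Nf8, Nb8+, Nf6, Nb6, Ne5+, Nc5, Kf4, Ke4, Kd4, Kf3, Kd3, Ke2, Kd2, Bxh4, Bg3, Bg1, Rh1, Rg1, ... (list truncated; more exist).
Black has legal moves and is not in check → neither.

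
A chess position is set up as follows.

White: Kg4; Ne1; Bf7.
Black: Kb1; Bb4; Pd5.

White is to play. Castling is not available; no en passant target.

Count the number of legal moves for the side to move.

White to move; king on g4.
In check: no.
Legal moves: Bg8, Be8, Bg6+, Be6, Bh5, Bxd5, Kh5, Kg5, Kf5, Kh4, Kf4, Kh3, Kg3, Kf3, Nf3, Nd3, Ng2, Nc2.
Count: 18.

18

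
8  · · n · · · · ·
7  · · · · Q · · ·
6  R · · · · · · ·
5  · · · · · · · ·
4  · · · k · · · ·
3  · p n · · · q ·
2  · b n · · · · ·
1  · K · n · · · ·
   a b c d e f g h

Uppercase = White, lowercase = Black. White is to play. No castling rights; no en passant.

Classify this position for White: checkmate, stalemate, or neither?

checkmate

White to move; white king on b1.
In check: yes, from the black knight on c3.
King squares — a1: attacked by Bb2; c1: attacked by Bb2; a2: attacked by Pb3; b2: attacked by Nd1; c2: attacked by Pb3.
Legal moves for White: none.
In check with no legal moves → checkmate.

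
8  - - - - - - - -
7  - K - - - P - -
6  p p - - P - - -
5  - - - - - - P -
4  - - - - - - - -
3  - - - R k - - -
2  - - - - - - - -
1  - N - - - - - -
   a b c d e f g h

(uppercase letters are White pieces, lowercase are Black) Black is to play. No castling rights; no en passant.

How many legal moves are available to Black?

Black to move; king on e3.
In check: yes, from the white rook on d3.
Legal moves: Kf4, Ke4, Kxd3, Kf2, Ke2.
Count: 5.

5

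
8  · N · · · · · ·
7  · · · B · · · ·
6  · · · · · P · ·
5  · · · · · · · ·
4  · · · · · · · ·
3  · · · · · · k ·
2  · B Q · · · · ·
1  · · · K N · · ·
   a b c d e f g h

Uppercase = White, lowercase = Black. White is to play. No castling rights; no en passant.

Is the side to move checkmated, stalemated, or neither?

White to move; white king on d1.
In check: no.
Legal moves for White include: Nc6, Na6, Be8, Bc8, Be6, Bc6, Bf5, Bb5, Bg4, Ba4, Bh3, Qc8, Qh7, Qc7+, Qg6+, Qc6, Qf5, Qc5, ... (list truncated; more exist).
White has legal moves and is not in check → neither.

neither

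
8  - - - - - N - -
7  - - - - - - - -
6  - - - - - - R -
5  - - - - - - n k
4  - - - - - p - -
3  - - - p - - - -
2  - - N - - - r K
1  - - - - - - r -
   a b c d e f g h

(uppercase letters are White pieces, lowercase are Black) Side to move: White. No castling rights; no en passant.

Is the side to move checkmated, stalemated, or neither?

White to move; white king on h2.
In check: yes, from the black rook on g2.
King squares — g1: attacked by Rg2; h1: attacked by Rg1; g2: attacked by Rg1; g3: attacked by Rg2; h3: attacked by Ng5.
Legal moves for White: none.
In check with no legal moves → checkmate.

checkmate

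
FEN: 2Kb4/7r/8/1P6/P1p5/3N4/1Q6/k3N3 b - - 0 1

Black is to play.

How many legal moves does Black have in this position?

Black to move; king on a1.
In check: yes, from the white queen on b2.
Legal moves: none.
Count: 0.

0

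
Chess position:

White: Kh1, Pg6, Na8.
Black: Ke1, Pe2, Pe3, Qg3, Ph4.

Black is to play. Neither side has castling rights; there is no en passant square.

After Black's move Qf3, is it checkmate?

After Qf3: white king on h1; in check: yes, from the black queen on f3.
White has 2 legal replies: Kh2, Kg1.
In check but a legal move exists → not checkmate.

no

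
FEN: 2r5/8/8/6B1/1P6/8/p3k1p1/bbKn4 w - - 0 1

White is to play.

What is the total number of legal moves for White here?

0

White to move; king on c1.
In check: yes, from the black rook on c8.
Legal moves: none.
Count: 0.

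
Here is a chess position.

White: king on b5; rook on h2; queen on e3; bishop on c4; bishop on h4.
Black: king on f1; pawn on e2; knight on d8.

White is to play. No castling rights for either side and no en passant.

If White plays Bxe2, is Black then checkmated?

After Bxe2: black king on f1; in check: yes, from the white bishop on e2.
King squares — e1: attacked by Bh4; g1: attacked by Qe3; e2: attacked by Rh2; f2: attacked by Rh2; g2: attacked by Rh2.
Black has no legal moves → checkmate.

yes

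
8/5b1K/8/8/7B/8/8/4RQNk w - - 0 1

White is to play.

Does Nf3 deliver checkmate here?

yes

After Nf3: black king on h1; in check: yes, from the white queen on f1.
King squares — g1: attacked by Qf1; g2: attacked by Qf1; h2: attacked by Nf3.
Black has no legal moves → checkmate.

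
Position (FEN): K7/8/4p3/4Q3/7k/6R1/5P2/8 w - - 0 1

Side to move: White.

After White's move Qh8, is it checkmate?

yes

After Qh8: black king on h4; in check: yes, from the white queen on h8.
King squares — g3: attacked by Pf2; h3: attacked by Rg3; g4: attacked by Rg3; g5: attacked by Rg3; h5: attacked by Qh8.
Black has no legal moves → checkmate.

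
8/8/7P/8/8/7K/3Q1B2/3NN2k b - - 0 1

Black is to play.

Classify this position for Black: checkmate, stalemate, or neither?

Black to move; black king on h1.
In check: no.
King squares — g1: attacked by Bf2; g2: attacked by Ne1; h2: attacked by Kh3.
Legal moves for Black: none.
Not in check and no legal moves → stalemate.

stalemate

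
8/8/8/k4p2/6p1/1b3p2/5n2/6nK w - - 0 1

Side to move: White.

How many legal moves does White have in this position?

White to move; king on h1.
In check: yes, from the black knight on f2.
Legal moves: Kh2, Kxg1.
Count: 2.

2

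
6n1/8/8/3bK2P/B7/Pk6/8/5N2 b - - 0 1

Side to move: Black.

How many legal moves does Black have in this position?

Black to move; king on b3.
In check: yes, from the white bishop on a4.
Legal moves: Kc4, Kxa4, Kc3, Kxa3, Kb2, Ka2.
Count: 6.

6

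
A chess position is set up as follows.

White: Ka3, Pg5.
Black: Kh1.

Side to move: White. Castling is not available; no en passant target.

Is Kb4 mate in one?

After Kb4: black king on h1; in check: no.
Black is not in check, so this cannot be checkmate.

no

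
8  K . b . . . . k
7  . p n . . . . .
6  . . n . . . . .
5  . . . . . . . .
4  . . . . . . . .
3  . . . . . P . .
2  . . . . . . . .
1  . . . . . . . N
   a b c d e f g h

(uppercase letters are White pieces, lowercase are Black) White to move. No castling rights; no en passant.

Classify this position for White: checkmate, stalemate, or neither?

White to move; white king on a8.
In check: yes, from the black knight on c7.
King squares — a7: attacked by Nc6; b7: attacked by Bc8; b8: attacked by Nc6.
Legal moves for White: none.
In check with no legal moves → checkmate.

checkmate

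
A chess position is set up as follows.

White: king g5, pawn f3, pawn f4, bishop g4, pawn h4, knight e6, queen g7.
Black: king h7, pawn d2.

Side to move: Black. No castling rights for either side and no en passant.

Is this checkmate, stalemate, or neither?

Black to move; black king on h7.
In check: yes, from the white queen on g7.
King squares — g6: attacked by Kg5; h6: attacked by Kg5; g7: attacked by Ne6; g8: attacked by Qg7; h8: attacked by Qg7.
Legal moves for Black: none.
In check with no legal moves → checkmate.

checkmate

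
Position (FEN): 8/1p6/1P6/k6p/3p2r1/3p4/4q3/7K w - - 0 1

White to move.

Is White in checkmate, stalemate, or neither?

White to move; white king on h1.
In check: no.
King squares — g1: attacked by Rg4; g2: attacked by Qe2; h2: attacked by Qe2.
Legal moves for White: none.
Not in check and no legal moves → stalemate.

stalemate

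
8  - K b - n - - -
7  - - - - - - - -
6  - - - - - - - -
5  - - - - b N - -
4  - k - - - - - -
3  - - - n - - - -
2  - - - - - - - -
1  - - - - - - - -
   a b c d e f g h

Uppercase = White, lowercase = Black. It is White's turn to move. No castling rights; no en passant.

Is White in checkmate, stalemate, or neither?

White to move; white king on b8.
In check: yes, from the black bishop on e5.
King squares — a7: available; b7: attacked by Bc8; c7: attacked by Be5; a8: available; c8: available.
Legal moves for White: Kxc8, Ka8, Ka7, Nd6.
White is in check but has 4 legal moves → neither.

neither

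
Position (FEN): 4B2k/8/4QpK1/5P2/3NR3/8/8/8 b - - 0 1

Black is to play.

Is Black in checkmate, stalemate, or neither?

Black to move; black king on h8.
In check: no.
King squares — g7: attacked by Kg6; h7: attacked by Kg6; g8: attacked by Qe6.
Legal moves for Black: none.
Not in check and no legal moves → stalemate.

stalemate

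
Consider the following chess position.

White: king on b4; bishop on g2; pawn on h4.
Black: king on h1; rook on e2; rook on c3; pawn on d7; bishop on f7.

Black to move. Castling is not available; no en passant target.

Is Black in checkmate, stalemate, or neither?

neither

Black to move; black king on h1.
In check: yes, from the white bishop on g2.
Legal moves for Black: Kh2, Kxg2, Kg1, Rxg2.
Black is in check but has 4 legal moves → neither.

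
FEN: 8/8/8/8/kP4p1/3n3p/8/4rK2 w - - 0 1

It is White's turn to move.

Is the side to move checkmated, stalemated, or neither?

checkmate

White to move; white king on f1.
In check: yes, from the black rook on e1.
King squares — e1: attacked by Nd3; g1: attacked by Re1; e2: attacked by Re1; f2: attacked by Nd3; g2: attacked by Ph3.
Legal moves for White: none.
In check with no legal moves → checkmate.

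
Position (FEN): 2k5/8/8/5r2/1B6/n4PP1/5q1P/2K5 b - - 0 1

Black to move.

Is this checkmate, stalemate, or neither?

Black to move; black king on c8.
In check: no.
Legal moves for Black include: Kd8, Kb8, Kd7, Kc7, Kb7, Rf8, Rf7, Rf6, Rh5, Rg5, Re5, Rd5, Rc5+, Rb5, Ra5, Rf4, Rxf3, Nb5, ... (list truncated; more exist).
Black has legal moves and is not in check → neither.

neither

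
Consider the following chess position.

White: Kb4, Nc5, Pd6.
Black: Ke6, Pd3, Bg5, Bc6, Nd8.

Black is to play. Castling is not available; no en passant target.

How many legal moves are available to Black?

Black to move; king on e6.
In check: yes, from the white knight on c5.
Legal moves: Kf7, Kf6, Kxd6, Kf5, Ke5, Kd5.
Count: 6.

6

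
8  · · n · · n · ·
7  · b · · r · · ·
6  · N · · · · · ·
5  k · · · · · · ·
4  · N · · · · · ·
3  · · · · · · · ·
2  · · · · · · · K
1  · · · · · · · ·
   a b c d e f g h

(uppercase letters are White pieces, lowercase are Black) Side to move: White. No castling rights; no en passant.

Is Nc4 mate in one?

After Nc4: black king on a5; in check: yes, from the white knight on c4.
Black has 3 legal replies: Kb5, Kxb4, Ka4.
In check but a legal move exists → not checkmate.

no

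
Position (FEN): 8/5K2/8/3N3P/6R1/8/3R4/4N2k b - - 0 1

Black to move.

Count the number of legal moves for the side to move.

Black to move; king on h1.
In check: no.
Legal moves: none.
Count: 0.

0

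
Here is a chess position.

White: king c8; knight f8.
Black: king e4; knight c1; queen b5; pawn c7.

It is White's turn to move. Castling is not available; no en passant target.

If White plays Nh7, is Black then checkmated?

After Nh7: black king on e4; in check: no.
Black is not in check, so this cannot be checkmate.

no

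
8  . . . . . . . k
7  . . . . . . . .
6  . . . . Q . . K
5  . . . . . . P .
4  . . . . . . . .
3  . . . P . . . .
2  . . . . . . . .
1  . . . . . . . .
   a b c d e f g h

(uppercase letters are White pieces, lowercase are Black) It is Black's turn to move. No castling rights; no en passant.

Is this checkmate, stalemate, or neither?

Black to move; black king on h8.
In check: no.
King squares — g7: attacked by Kh6; h7: attacked by Kh6; g8: attacked by Qe6.
Legal moves for Black: none.
Not in check and no legal moves → stalemate.

stalemate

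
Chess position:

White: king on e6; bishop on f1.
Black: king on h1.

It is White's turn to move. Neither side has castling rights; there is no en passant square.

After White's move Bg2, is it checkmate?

no

After Bg2: black king on h1; in check: yes, from the white bishop on g2.
Black has 3 legal replies: Kh2, Kxg2, Kg1.
In check but a legal move exists → not checkmate.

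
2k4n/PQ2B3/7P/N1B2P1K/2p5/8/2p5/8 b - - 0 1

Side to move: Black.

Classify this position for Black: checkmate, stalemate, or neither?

Black to move; black king on c8.
In check: yes, from the white queen on b7.
King squares — b7: attacked by Na5; c7: attacked by Qb7; d7: attacked by Qb7; b8: attacked by Pa7; d8: attacked by Be7.
Legal moves for Black: none.
In check with no legal moves → checkmate.

checkmate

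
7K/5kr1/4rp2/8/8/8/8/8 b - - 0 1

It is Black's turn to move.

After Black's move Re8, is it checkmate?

After Re8: white king on h8; in check: yes, from the black rook on e8.
King squares — g7: attacked by Kf7; h7: attacked by Rg7; g8: attacked by Kf7.
White has no legal moves → checkmate.

yes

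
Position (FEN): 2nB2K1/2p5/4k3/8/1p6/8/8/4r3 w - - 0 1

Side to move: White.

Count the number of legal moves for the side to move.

9

White to move; king on g8.
In check: no.
Legal moves: Kh8, Kf8, Kh7, Kg7, Be7, Bxc7, Bf6, Bg5, Bh4.
Count: 9.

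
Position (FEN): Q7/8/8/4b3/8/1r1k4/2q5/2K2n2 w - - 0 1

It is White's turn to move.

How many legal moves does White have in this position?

White to move; king on c1.
In check: yes, from the black queen on c2.
Legal moves: none.
Count: 0.

0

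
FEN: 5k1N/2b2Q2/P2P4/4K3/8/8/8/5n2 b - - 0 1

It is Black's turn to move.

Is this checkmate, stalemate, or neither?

Black to move; black king on f8.
In check: yes, from the white queen on f7.
King squares — e7: attacked by Pd6; f7: attacked by Nh8; g7: attacked by Qf7; e8: attacked by Qf7; g8: attacked by Qf7.
Legal moves for Black: none.
In check with no legal moves → checkmate.

checkmate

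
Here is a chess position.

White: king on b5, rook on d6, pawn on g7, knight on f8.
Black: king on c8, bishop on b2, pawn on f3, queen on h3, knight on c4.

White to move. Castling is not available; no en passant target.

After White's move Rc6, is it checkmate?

no

After Rc6: black king on c8; in check: yes, from the white rook on c6.
Black has 3 legal replies: Kd8, Kb8, Kb7.
In check but a legal move exists → not checkmate.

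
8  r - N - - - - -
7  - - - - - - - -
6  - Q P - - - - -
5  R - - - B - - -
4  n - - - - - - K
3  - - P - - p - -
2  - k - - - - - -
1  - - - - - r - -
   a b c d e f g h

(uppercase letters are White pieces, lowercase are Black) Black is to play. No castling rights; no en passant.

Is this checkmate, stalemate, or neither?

Black to move; black king on b2.
In check: yes, from the white queen on b6.
King squares — a1: available; b1: attacked by Qb6; c1: available; a2: available; c2: available; a3: available; b3: attacked by Qb6; c3: attacked by Be5.
Legal moves for Black: Ka3, Kc2, Ka2, Kc1, Ka1, Nxb6.
Black is in check but has 6 legal moves → neither.

neither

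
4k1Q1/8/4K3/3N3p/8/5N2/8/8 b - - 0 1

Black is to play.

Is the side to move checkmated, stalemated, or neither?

checkmate

Black to move; black king on e8.
In check: yes, from the white queen on g8.
King squares — d7: attacked by Ke6; e7: attacked by Nd5; f7: attacked by Ke6; d8: attacked by Qg8; f8: attacked by Qg8.
Legal moves for Black: none.
In check with no legal moves → checkmate.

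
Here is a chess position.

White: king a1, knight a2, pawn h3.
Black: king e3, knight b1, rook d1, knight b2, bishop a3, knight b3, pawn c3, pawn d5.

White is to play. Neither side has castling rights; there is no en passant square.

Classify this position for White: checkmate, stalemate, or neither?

White to move; white king on a1.
In check: yes, from the black knight on b3.
King squares — b1: attacked by Rd1; a2: own knight; b2: attacked by Ba3.
Legal moves for White: none.
In check with no legal moves → checkmate.

checkmate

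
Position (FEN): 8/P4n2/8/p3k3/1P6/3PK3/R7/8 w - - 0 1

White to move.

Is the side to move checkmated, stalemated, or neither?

neither

White to move; white king on e3.
In check: no.
Legal moves for White include: Kf3, Kf2, Ke2, Kd2, Rxa5+, Ra4, Ra3, Rh2, Rg2, Rf2, Re2, Rd2, Rc2, Rb2, Ra1, bxa5, a8=Q, a8=R, ... (list truncated; more exist).
White has legal moves and is not in check → neither.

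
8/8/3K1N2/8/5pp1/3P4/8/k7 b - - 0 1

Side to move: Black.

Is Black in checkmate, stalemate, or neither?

Black to move; black king on a1.
In check: no.
Legal moves for Black: Kb2, Ka2, Kb1, g3, f3.
Black has 5 legal moves and is not in check → neither.

neither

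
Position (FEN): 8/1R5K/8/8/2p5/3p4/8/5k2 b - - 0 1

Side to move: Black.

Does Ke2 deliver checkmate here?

After Ke2: white king on h7; in check: no.
White is not in check, so this cannot be checkmate.

no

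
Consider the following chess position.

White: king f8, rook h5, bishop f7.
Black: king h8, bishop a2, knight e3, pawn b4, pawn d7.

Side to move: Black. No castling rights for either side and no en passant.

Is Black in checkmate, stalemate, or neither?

checkmate

Black to move; black king on h8.
In check: yes, from the white rook on h5.
King squares — g7: attacked by Kf8; h7: attacked by Rh5; g8: attacked by Bf7.
Legal moves for Black: none.
In check with no legal moves → checkmate.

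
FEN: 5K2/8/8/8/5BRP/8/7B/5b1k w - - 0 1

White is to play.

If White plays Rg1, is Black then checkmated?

After Rg1: black king on h1; in check: yes, from the white rook on g1.
King squares — g1: attacked by Bh2; g2: attacked by Rg1; h2: attacked by Bf4.
Black has no legal moves → checkmate.

yes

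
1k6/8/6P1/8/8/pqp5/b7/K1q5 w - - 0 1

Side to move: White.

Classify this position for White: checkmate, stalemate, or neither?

White to move; white king on a1.
In check: yes, from the black queen on c1.
King squares — b1: attacked by Qc1; a2: attacked by Qb3; b2: attacked by Qc1.
Legal moves for White: none.
In check with no legal moves → checkmate.

checkmate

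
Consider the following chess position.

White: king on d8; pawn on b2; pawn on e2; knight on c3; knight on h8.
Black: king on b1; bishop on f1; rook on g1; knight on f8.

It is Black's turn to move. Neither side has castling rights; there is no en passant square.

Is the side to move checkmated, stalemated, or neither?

Black to move; black king on b1.
In check: yes, from the white knight on c3.
Legal moves for Black: Kc2, Kxb2, Kc1, Ka1.
Black is in check but has 4 legal moves → neither.

neither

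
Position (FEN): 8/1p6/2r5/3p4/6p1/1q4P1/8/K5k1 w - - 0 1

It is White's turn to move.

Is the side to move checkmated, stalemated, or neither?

White to move; white king on a1.
In check: no.
King squares — b1: attacked by Qb3; a2: attacked by Qb3; b2: attacked by Qb3.
Legal moves for White: none.
Not in check and no legal moves → stalemate.

stalemate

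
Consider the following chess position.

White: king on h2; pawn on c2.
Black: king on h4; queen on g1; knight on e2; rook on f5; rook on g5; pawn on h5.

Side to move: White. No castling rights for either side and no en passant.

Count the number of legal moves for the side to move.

0

White to move; king on h2.
In check: yes, from the black queen on g1.
Legal moves: none.
Count: 0.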